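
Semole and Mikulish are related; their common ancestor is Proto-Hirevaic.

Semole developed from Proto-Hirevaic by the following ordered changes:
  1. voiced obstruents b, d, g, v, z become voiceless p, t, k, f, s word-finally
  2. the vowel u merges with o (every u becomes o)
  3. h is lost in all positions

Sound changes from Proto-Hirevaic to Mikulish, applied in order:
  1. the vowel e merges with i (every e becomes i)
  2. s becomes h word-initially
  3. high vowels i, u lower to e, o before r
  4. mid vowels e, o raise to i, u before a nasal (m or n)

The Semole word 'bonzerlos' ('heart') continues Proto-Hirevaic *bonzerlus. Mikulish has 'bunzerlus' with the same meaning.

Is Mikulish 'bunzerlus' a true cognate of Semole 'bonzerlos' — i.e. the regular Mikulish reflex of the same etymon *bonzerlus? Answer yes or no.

yes

Derive the expected Mikulish reflex of *bonzerlus:
Mikulish: start from *bonzerlus.
  rule 1 (vowel merger): bonzerlus → bonzirlus
  rule 2: no change — bonzirlus
  rule 3 (pre-rhotic lowering): bonzirlus → bonzerlus
  rule 4 (pre-nasal raising): bonzerlus → bunzerlus
  ⇒ Mikulish bunzerlus
Mikulish 'bunzerlus' matches the regular reflex exactly, so the pair is cognate.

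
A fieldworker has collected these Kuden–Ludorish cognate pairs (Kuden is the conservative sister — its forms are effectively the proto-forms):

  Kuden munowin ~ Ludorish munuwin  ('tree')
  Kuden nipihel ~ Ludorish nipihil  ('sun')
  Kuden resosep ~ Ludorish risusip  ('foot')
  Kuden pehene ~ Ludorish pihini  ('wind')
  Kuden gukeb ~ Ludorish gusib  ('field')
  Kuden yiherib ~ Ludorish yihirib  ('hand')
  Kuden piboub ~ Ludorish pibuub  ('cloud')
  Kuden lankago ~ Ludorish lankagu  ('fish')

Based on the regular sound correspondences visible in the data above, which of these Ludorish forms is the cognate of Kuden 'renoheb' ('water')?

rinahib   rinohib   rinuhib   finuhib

pehene ~ pihini — Kuden e corresponds to Ludorish i after a consonant, before a nasal.
munowin ~ munuwin, resosep ~ risusip — Kuden o corresponds to Ludorish u after a consonant, before a consonant other than r, m, n, p, b, f, v.
gukeb ~ gusib — Kuden e corresponds to Ludorish i after a consonant, before a labial obstruent.
Applying these to Kuden 'renoheb':
  renoheb → rinoheb   (e→i after a consonant, before a nasal)
  rinoheb → rinuheb   (o→u after a consonant, before a consonant other than r, m, n, p, b, f, v)
  rinuheb → rinuhib   (e→i after a consonant, before a labial obstruent)
So the Ludorish cognate is 'rinuhib'.

rinuhib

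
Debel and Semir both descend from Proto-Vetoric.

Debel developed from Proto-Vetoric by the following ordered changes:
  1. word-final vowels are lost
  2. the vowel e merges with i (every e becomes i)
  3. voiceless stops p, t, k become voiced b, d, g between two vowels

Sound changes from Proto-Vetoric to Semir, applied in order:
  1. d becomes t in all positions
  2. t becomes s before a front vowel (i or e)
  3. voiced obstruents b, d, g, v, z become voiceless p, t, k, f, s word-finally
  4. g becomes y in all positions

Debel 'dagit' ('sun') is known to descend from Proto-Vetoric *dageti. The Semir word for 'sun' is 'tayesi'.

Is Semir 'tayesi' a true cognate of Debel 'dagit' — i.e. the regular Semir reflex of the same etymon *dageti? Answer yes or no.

yes

Derive the expected Semir reflex of *dageti:
Semir: *dageti > tageti > tagesi > tayesi  (by unconditioned shift, palatalisation, unconditioned shift)
Semir 'tayesi' matches the regular reflex exactly, so the pair is cognate.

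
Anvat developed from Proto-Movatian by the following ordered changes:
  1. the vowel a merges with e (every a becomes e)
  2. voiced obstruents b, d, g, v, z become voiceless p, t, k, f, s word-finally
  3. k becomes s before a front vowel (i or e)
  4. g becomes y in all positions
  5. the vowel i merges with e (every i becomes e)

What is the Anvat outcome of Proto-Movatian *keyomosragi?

seyomosreye

Anvat: *keyomosragi
  keyomosragi → keyomosregi   [vowel merger]
  keyomosregi (rule 2 does not apply)
  keyomosregi → seyomosregi   [palatalisation]
  seyomosregi → seyomosreyi   [unconditioned shift]
  seyomosreyi → seyomosreye   [vowel merger]
  giving Anvat seyomosreye.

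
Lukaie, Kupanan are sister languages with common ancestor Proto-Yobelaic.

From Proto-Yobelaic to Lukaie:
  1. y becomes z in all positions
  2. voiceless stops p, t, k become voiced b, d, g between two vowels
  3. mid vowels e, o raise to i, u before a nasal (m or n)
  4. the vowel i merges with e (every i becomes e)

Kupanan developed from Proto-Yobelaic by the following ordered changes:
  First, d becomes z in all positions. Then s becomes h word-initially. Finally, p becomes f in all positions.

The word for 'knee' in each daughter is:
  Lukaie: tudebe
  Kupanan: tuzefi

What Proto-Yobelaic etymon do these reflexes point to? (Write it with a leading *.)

*tudepi

Position 3: Lukaie has d, Kupanan has z. Taking the neighbouring segments as reconstructed: Lukaie d could go back to *t or *d; Kupanan z could go back to *d or *z — the one source consistent with every daughter is *d.
Position 6: Lukaie has e, Kupanan has i. Kupanan preserves i here (none of its changes turn any other segment into i), so the proto-segment is *i.
Position 5: Lukaie has b, Kupanan has f. Taking the neighbouring segments as reconstructed: Lukaie b could go back to *p or *b; Kupanan f could go back to *p or *f — the one source consistent with every daughter is *p.
Verify the candidate proto-form against each daughter:
Lukaie: *tudepi > tudebi > tudebe  (by intervocalic voicing, vowel merger)
Kupanan: start from *tudepi.
  rule 1 (unconditioned shift): tudepi → tuzepi
  rule 2: no change — tuzepi
  rule 3 (unconditioned shift): tuzepi → tuzefi
  ⇒ Kupanan tuzefi
No other proto-form is consistent with every reflex, so the reconstruction is *tudepi.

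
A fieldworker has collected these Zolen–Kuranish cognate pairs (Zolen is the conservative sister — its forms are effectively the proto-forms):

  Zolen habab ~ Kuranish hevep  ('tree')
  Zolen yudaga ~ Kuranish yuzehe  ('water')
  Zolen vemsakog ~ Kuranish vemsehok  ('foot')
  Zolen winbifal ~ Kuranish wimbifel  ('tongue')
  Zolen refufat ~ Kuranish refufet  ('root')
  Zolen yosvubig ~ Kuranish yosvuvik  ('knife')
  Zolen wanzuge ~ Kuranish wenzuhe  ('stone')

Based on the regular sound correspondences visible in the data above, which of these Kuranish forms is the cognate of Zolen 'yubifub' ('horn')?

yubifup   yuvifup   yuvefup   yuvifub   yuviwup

yuvifup

yosvubig ~ yosvuvik — Zolen b corresponds to Kuranish v between vowels (before a front vowel).
habab ~ hevep — Zolen b corresponds to Kuranish p word-finally.
Applying these to Zolen 'yubifub':
  yubifub → yuvifub   (b→v between vowels (before a front vowel))
  yuvifub → yuvifup   (b→p word-finally)
So the Kuranish cognate is 'yuvifup'.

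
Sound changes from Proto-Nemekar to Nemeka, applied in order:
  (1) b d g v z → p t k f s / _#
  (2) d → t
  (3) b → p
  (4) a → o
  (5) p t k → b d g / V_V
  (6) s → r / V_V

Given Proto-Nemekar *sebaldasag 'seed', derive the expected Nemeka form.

Nemeka: start from *sebaldasag.
  rule 1 (final devoicing): sebaldasag → sebaldasak
  rule 2 (unconditioned shift): sebaldasak → sebaltasak
  rule 3 (unconditioned shift): sebaltasak → sepaltasak
  rule 4 (vowel merger): sepaltasak → sepoltosok
  rule 5 (intervocalic voicing): sepoltosok → seboltosok
  rule 6 (rhotacism): seboltosok → seboltorok
  ⇒ Nemeka seboltorok

seboltorok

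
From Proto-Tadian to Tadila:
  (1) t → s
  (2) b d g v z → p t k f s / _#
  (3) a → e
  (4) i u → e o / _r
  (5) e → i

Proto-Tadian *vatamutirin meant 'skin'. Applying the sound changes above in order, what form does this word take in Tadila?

Tadila: *vatamutirin > vasamusirin > vesemusirin > vesemuserin > visimusirin  (by unconditioned shift, vowel merger, pre-rhotic lowering, vowel merger)

visimusirin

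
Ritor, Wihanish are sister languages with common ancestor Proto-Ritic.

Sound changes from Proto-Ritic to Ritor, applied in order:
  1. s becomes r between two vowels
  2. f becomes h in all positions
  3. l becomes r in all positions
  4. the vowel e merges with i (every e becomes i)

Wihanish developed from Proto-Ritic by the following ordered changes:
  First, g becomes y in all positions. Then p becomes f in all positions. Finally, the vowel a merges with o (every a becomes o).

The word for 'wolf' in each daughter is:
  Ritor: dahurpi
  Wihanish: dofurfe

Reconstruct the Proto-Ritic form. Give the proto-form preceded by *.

Position 7: Ritor has i, Wihanish has e. Wihanish preserves e here (none of its changes turn any other segment into e), so the proto-segment is *e.
Position 3: Ritor has h, Wihanish has f. Taking the neighbouring segments as reconstructed: Ritor h could go back to *f or *h; Wihanish f could go back to *p or *f — the one source consistent with every daughter is *f.
Position 6: Ritor has p, Wihanish has f. Ritor preserves p here (none of its changes turn any other segment into p), so the proto-segment is *p.
This points to *dafurpe. Verify forward in each daughter:
Ritor: start from *dafurpe.
  rule 1: no change — dafurpe
  rule 2 (unconditioned shift): dafurpe → dahurpe
  rule 3: no change — dahurpe
  rule 4 (vowel merger): dahurpe → dahurpi
  ⇒ Ritor dahurpi
Wihanish: *dafurpe
  dafurpe (rule 1 does not apply)
  dafurpe → dafurfe   [unconditioned shift]
  dafurfe → dofurfe   [vowel merger]
  giving Wihanish dofurfe.
No other proto-form is consistent with every reflex, so the reconstruction is *dafurpe.

*dafurpe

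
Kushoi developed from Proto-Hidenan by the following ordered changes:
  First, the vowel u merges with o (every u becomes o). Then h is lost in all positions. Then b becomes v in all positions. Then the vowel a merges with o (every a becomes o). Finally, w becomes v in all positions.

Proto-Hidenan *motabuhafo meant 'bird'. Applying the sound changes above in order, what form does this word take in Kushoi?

Kushoi: start from *motabuhafo.
  rule 1 (vowel merger): motabuhafo → motabohafo
  rule 2 (h-loss): motabohafo → motaboafo
  rule 3 (unconditioned shift): motaboafo → motavoafo
  rule 4 (vowel merger): motavoafo → motovoofo
  rule 5: no change — motovoofo
  ⇒ Kushoi motovoofo

motovoofo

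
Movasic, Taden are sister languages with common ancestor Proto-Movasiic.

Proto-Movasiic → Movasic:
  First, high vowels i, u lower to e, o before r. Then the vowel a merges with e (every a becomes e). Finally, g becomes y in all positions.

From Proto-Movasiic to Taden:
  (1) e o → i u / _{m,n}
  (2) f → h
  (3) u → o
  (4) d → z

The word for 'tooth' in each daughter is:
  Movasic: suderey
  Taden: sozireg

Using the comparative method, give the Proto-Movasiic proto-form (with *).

Position 3: Movasic has d, Taden has z. Movasic preserves d here (none of its changes turn any other segment into d), so the proto-segment is *d.
Position 4: Movasic has e, Taden has i. Taking the neighbouring segments as reconstructed: Movasic e could go back to *a or *e or *i; Taden i can only go back to *i — the one source consistent with every daughter is *i.
Position 7: Movasic has y, Taden has g. Taden preserves g here (none of its changes turn any other segment into g), so the proto-segment is *g.
This points to *sudireg. Verify forward in each daughter:
Movasic: *sudireg
  sudireg → sudereg   [pre-rhotic lowering]
  sudereg (rule 2 does not apply)
  sudereg → suderey   [unconditioned shift]
  giving Movasic suderey.
Taden: *sudireg
  sudireg (rule 1 does not apply)
  sudireg (rule 2 does not apply)
  sudireg → sodireg   [vowel merger]
  sodireg → sozireg   [unconditioned shift]
  giving Taden sozireg.
Only *sudireg yields all of Movasic suderey, Taden sozireg.

*sudireg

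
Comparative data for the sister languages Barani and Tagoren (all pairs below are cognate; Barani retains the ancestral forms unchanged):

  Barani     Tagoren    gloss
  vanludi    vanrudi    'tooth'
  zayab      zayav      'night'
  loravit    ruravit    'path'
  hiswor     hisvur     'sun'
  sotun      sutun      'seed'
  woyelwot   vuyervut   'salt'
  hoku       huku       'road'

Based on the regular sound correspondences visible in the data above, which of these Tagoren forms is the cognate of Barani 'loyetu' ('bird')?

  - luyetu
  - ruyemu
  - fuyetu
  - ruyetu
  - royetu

loravit ~ ruravit — Barani l corresponds to Tagoren r word-initially before a back vowel.
sotun ~ sutun, woyelwot ~ vuyervut — Barani o corresponds to Tagoren u after a consonant, before a consonant other than r, m, n, p, b, f, v.
Applying these to Barani 'loyetu':
  loyetu → royetu   (l→r word-initially before a back vowel)
  royetu → ruyetu   (o→u after a consonant, before a consonant other than r, m, n, p, b, f, v)
So the Tagoren cognate is 'ruyetu'.

ruyetu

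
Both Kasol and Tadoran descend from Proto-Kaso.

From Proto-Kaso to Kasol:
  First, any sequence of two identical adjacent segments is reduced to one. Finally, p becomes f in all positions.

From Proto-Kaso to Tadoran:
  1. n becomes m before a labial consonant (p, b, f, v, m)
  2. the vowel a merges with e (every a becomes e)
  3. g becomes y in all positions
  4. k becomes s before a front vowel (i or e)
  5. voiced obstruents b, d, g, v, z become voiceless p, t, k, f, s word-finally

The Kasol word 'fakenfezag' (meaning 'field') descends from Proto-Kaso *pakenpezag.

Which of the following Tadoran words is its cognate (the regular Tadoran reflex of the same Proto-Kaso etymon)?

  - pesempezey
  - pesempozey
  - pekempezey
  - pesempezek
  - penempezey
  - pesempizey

Tadoran: *pakenpezag > pakempezag > pekempezeg > pekempezey > pesempezey  (by nasal place assimilation, vowel merger, unconditioned shift, palatalisation)
The other candidates each miss or misapply at least one Tadoran change.

pesempezey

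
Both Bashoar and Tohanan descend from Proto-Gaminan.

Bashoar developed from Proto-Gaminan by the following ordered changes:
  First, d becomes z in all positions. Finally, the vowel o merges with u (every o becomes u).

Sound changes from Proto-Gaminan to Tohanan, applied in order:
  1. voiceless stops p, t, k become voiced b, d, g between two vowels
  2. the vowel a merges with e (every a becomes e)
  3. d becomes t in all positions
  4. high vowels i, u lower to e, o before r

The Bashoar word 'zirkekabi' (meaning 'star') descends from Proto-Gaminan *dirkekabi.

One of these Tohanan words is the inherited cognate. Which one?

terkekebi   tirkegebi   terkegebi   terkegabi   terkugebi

Tohanan: *dirkekabi
  dirkekabi → dirkegabi   [intervocalic voicing]
  dirkegabi → dirkegebi   [vowel merger]
  dirkegebi → tirkegebi   [unconditioned shift]
  tirkegebi → terkegebi   [pre-rhotic lowering]
  giving Tohanan terkegebi.

terkegebi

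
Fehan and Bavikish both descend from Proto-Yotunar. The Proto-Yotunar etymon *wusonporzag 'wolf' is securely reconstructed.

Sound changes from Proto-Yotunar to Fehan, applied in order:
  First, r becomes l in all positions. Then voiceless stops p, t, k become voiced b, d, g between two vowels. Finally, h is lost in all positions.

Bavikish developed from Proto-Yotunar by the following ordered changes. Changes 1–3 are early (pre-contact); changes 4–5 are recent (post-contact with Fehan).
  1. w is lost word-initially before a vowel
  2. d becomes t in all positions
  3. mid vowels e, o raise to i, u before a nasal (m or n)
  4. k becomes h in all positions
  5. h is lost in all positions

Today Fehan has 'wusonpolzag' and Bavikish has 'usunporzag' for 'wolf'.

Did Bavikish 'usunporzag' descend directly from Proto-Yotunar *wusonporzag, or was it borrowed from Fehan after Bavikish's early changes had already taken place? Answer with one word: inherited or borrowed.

If inherited, *wusonporzag would pass through all of Bavikish's changes:
Bavikish: *wusonporzag > usonporzag > usunporzag  (by glide loss, pre-nasal raising)
If borrowed from Fehan 'wusonpolzag' after the early changes, it would undergo only the recent ones:
  rule 4 (unconditioned shift): no change (wusonpolzag)
  rule 5 (h-loss): no change (wusonpolzag)
  ⇒ as a loan: wusonpolzag
Bavikish 'usunporzag' matches the inherited outcome exactly, so it is an inherited cognate, not a loan.

inherited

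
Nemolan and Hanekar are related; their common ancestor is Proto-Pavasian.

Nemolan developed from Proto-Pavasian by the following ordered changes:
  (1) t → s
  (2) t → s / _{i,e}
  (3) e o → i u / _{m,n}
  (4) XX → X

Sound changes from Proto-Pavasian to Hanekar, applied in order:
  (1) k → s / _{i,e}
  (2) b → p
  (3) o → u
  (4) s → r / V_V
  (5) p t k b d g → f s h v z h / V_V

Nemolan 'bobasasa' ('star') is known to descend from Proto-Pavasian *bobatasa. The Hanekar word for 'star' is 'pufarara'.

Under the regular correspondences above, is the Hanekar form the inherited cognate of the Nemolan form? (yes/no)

no

Derive the expected Hanekar reflex of *bobatasa:
Hanekar: *bobatasa > popatasa > pupatasa > pupatara > pufasara  (by unconditioned shift, vowel merger, rhotacism, intervocalic lenition)
The regular Hanekar reflex would be 'pufasara', but the attested form is 'pufarara'. The correspondence is irregular, so they are not cognates (the Hanekar form has a different source).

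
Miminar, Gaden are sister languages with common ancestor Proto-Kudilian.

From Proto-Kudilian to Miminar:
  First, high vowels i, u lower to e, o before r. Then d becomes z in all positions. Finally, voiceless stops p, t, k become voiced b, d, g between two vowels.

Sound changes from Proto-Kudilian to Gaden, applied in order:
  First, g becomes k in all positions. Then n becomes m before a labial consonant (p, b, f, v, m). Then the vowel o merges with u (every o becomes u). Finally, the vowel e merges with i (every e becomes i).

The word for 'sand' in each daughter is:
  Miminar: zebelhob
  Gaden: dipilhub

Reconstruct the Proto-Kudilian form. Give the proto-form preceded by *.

Position 3: Miminar has b, Gaden has p. Gaden preserves p here (none of its changes turn any other segment into p), so the proto-segment is *p.
Position 7: Miminar has o, Gaden has u. Taking the neighbouring segments as reconstructed: Miminar o can only go back to *o; Gaden u could go back to *o or *u — the one source consistent with every daughter is *o.
Continuing position by position gives *depelhob; check it forward:
Miminar: start from *depelhob.
  rule 1: no change — depelhob
  rule 2 (unconditioned shift): depelhob → zepelhob
  rule 3 (intervocalic voicing): zepelhob → zebelhob
  ⇒ Miminar zebelhob
Gaden: *depelhob
  depelhob (rule 1 does not apply)
  depelhob (rule 2 does not apply)
  depelhob → depelhub   [vowel merger]
  depelhub → dipilhub   [vowel merger]
  giving Gaden dipilhub.
No other proto-form is consistent with every reflex, so the reconstruction is *depelhob.

*depelhob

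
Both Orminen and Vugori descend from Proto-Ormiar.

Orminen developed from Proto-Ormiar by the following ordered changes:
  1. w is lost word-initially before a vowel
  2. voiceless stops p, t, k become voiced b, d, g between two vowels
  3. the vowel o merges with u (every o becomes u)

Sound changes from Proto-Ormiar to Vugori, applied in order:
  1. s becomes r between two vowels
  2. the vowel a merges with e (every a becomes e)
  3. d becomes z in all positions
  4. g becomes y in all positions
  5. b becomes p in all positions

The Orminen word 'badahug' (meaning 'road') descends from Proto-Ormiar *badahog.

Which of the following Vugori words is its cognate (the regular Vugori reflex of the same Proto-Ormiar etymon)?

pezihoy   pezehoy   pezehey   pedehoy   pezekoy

Vugori: *badahog > bedehog > bezehog > bezehoy > pezehoy  (by vowel merger, unconditioned shift, unconditioned shift, unconditioned shift)
The other candidates each miss or misapply at least one Vugori change.

pezehoy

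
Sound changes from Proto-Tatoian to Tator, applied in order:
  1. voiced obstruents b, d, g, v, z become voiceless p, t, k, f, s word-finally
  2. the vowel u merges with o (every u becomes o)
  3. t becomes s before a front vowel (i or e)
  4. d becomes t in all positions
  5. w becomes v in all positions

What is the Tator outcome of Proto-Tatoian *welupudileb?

Tator: *welupudileb > welupudilep > welopodilep > welopotilep > velopotilep  (by final devoicing, vowel merger, unconditioned shift, unconditioned shift)

velopotilep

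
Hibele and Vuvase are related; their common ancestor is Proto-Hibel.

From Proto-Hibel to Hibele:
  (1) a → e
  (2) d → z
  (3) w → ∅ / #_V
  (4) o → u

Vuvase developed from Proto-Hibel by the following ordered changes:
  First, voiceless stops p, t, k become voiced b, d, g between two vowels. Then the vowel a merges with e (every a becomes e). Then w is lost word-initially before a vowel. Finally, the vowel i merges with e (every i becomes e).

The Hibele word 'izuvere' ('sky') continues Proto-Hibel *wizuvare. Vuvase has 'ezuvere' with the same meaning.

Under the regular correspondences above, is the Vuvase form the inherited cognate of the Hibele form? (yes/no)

yes

Derive the expected Vuvase reflex of *wizuvare:
Vuvase: *wizuvare > wizuvere > izuvere > ezuvere  (by vowel merger, glide loss, vowel merger)
Vuvase 'ezuvere' matches the regular reflex exactly, so the pair is cognate.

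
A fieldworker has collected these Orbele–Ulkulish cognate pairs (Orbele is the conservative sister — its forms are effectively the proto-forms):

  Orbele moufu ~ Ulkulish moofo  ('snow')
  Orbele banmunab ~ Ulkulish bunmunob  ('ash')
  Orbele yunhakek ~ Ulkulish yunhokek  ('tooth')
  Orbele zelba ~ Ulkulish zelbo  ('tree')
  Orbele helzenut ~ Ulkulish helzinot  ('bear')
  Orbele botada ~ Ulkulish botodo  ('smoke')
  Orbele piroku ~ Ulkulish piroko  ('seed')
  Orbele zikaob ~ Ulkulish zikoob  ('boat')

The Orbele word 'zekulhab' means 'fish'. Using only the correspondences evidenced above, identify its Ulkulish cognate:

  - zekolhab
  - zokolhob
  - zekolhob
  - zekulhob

helzenut ~ helzinot — Orbele u corresponds to Ulkulish o after a consonant, before a consonant other than r, m, n, p, b, f, v.
banmunab ~ bunmunob — Orbele a corresponds to Ulkulish o after a consonant, before a labial obstruent.
Applying these to Orbele 'zekulhab':
  zekulhab → zekolhab   (u→o after a consonant, before a consonant other than r, m, n, p, b, f, v)
  zekolhab → zekolhob   (a→o after a consonant, before a labial obstruent)
So the Ulkulish cognate is 'zekolhob'.

zekolhob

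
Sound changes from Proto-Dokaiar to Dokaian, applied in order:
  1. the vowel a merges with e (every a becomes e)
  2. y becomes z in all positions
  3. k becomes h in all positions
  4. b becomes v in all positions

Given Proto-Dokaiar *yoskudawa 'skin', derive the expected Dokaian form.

Dokaian: *yoskudawa > yoskudewe > zoskudewe > zoshudewe  (by vowel merger, unconditioned shift, unconditioned shift)

zoshudewe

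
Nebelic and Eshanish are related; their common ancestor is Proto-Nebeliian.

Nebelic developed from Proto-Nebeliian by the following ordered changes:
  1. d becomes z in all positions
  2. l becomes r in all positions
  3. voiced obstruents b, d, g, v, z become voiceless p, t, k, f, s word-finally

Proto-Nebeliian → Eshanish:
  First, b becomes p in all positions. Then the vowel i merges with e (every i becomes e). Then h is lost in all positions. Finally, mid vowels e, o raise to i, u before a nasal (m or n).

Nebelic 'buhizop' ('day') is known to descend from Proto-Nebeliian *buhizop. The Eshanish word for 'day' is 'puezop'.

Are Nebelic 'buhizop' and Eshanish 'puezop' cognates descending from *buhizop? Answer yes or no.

yes

Derive the expected Eshanish reflex of *buhizop:
Eshanish: start from *buhizop.
  rule 1 (unconditioned shift): buhizop → puhizop
  rule 2 (vowel merger): puhizop → puhezop
  rule 3 (h-loss): puhezop → puezop
  rule 4: no change — puezop
  ⇒ Eshanish puezop
Eshanish 'puezop' matches the regular reflex exactly, so the pair is cognate.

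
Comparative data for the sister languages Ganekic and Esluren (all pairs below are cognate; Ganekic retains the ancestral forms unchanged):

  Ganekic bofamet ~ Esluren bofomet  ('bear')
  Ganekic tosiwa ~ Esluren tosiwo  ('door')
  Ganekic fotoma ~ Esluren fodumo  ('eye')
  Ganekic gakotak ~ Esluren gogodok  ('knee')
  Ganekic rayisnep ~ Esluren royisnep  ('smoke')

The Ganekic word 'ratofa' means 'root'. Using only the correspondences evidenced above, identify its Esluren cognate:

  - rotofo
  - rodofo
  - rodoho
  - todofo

rodofo

gakotak ~ gogodok, rayisnep ~ royisnep — Ganekic a corresponds to Esluren o after a consonant, before a consonant other than r, m, n, p, b, f, v.
fotoma ~ fodumo — Ganekic t corresponds to Esluren d between vowels (before a back vowel).
tosiwa ~ tosiwo, fotoma ~ fodumo — Ganekic a corresponds to Esluren o word-finally.
Applying these to Ganekic 'ratofa':
  ratofa → rotofa   (a→o after a consonant, before a consonant other than r, m, n, p, b, f, v)
  rotofa → rodofa   (t→d between vowels (before a back vowel))
  rodofa → rodofo   (a→o word-finally)
So the Esluren cognate is 'rodofo'.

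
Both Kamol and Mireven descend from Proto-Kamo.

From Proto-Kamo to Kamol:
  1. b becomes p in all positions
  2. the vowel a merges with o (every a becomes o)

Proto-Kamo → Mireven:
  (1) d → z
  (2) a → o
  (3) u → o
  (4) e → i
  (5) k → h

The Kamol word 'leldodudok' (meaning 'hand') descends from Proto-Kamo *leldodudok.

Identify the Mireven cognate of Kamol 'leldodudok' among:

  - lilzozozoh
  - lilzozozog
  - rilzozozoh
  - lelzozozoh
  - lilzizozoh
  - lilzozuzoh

Mireven: start from *leldodudok.
  rule 1 (unconditioned shift): leldodudok → lelzozuzok
  rule 2: no change — lelzozuzok
  rule 3 (vowel merger): lelzozuzok → lelzozozok
  rule 4 (vowel merger): lelzozozok → lilzozozok
  rule 5 (unconditioned shift): lilzozozok → lilzozozoh
  ⇒ Mireven lilzozozoh
Among the options, 'lilzozozoh' alone shows every Mireven change applied in order.

lilzozozoh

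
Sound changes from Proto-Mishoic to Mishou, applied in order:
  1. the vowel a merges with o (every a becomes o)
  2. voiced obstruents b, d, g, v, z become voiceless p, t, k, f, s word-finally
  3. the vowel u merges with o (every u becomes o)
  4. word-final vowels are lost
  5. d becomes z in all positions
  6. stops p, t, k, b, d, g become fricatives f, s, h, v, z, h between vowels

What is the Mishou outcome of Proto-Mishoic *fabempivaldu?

fovempivolz

Mishou: *fabempivaldu
  fabempivaldu → fobempivoldu   [vowel merger]
  fobempivoldu (rule 2 does not apply)
  fobempivoldu → fobempivoldo   [vowel merger]
  fobempivoldo → fobempivold   [apocope]
  fobempivold → fobempivolz   [unconditioned shift]
  fobempivolz → fovempivolz   [intervocalic lenition]
  giving Mishou fovempivolz.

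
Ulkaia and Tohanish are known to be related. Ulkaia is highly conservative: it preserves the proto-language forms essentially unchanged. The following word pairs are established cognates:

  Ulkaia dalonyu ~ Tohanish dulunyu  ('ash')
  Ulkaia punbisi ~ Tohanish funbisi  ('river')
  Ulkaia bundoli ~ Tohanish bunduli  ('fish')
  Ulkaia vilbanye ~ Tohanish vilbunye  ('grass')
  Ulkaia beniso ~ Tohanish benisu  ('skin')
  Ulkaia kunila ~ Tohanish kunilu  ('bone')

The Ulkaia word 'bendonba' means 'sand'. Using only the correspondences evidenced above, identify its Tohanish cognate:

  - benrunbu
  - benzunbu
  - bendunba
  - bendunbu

bendunbu

dalonyu ~ dulunyu — Ulkaia o corresponds to Tohanish u after a consonant, before a nasal.
kunila ~ kunilu — Ulkaia a corresponds to Tohanish u word-finally.
Applying these to Ulkaia 'bendonba':
  bendonba → bendunba   (o→u after a consonant, before a nasal)
  bendunba → bendunbu   (a→u word-finally)
So the Tohanish cognate is 'bendunbu'.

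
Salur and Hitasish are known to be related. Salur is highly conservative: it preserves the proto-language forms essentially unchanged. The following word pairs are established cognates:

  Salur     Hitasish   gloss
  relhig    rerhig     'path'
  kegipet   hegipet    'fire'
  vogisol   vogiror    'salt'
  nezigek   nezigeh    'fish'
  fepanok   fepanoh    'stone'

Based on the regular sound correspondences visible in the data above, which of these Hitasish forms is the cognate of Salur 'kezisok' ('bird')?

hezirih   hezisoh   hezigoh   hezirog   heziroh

heziroh

kegipet ~ hegipet — Salur k corresponds to Hitasish h word-initially before a front vowel.
vogisol ~ vogiror — Salur s corresponds to Hitasish r between vowels (before a back vowel).
nezigek ~ nezigeh, fepanok ~ fepanoh — Salur k corresponds to Hitasish h word-finally.
Applying these to Salur 'kezisok':
  kezisok → hezisok   (k→h word-initially before a front vowel)
  hezisok → hezirok   (s→r between vowels (before a back vowel))
  hezirok → heziroh   (k→h word-finally)
So the Hitasish cognate is 'heziroh'.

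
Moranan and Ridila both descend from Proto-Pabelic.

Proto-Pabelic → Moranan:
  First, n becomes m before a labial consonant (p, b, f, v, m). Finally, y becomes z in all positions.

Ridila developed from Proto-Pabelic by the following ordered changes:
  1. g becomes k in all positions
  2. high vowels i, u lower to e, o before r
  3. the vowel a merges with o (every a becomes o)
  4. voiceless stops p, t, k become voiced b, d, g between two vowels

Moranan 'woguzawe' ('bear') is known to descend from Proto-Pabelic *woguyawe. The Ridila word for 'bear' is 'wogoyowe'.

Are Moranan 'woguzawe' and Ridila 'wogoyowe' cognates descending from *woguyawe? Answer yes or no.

no

Derive the expected Ridila reflex of *woguyawe:
Ridila: start from *woguyawe.
  rule 1 (unconditioned shift): woguyawe → wokuyawe
  rule 2: no change — wokuyawe
  rule 3 (vowel merger): wokuyawe → wokuyowe
  rule 4 (intervocalic voicing): wokuyowe → woguyowe
  ⇒ Ridila woguyowe
The regular Ridila reflex would be 'woguyowe', but the attested form is 'wogoyowe'. The correspondence is irregular, so they are not cognates (the Ridila form has a different source).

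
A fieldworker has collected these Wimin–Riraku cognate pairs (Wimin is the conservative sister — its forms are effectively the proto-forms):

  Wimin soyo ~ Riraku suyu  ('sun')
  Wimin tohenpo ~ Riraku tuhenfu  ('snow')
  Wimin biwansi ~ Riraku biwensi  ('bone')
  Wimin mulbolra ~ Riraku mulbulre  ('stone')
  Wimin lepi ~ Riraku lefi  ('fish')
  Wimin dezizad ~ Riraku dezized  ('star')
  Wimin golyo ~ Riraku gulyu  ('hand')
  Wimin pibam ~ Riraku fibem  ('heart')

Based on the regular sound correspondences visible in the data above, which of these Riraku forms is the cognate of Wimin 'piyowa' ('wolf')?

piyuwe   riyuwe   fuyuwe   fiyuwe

pibam ~ fibem — Wimin p corresponds to Riraku f word-initially before a front vowel.
soyo ~ suyu, tohenpo ~ tuhenfu — Wimin o corresponds to Riraku u after a consonant, before a consonant other than r, m, n, p, b, f, v.
mulbolra ~ mulbulre — Wimin a corresponds to Riraku e word-finally.
Applying these to Wimin 'piyowa':
  piyowa → fiyowa   (p→f word-initially before a front vowel)
  fiyowa → fiyuwa   (o→u after a consonant, before a consonant other than r, m, n, p, b, f, v)
  fiyuwa → fiyuwe   (a→e word-finally)
So the Riraku cognate is 'fiyuwe'.

fiyuwe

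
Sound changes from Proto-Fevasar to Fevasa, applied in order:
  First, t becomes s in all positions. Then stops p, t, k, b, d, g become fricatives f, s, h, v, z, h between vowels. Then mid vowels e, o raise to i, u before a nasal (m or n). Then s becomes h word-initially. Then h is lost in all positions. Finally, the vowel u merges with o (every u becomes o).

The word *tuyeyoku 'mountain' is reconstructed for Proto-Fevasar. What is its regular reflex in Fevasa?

oyeyoo

Fevasa: start from *tuyeyoku.
  rule 1 (unconditioned shift): tuyeyoku → suyeyoku
  rule 2 (intervocalic lenition): suyeyoku → suyeyohu
  rule 3: no change — suyeyohu
  rule 4 (debuccalisation): suyeyohu → huyeyohu
  rule 5 (h-loss): huyeyohu → uyeyou
  rule 6 (vowel merger): uyeyou → oyeyoo
  ⇒ Fevasa oyeyoo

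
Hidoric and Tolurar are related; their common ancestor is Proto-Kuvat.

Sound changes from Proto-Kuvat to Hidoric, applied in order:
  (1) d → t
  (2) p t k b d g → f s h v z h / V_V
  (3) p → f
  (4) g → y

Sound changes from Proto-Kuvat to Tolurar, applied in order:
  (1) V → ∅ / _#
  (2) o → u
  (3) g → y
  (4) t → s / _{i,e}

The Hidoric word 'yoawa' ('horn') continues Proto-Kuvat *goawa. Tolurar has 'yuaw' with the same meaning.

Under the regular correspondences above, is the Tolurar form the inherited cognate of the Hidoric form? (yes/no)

yes

Derive the expected Tolurar reflex of *goawa:
Tolurar: *goawa > goaw > guaw > yuaw  (by apocope, vowel merger, unconditioned shift)
Tolurar 'yuaw' matches the regular reflex exactly, so the pair is cognate.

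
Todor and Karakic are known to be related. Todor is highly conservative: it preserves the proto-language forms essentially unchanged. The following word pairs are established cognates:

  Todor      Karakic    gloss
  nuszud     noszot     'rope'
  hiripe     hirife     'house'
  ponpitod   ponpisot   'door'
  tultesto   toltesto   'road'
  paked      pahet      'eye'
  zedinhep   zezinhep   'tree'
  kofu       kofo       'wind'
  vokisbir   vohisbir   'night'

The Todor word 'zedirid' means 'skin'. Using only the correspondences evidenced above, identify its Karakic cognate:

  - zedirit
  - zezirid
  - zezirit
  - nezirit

zezirit

zedinhep ~ zezinhep — Todor d corresponds to Karakic z between vowels (before a front vowel).
nuszud ~ noszot, ponpitod ~ ponpisot — Todor d corresponds to Karakic t word-finally.
Applying these to Todor 'zedirid':
  zedirid → zezirid   (d→z between vowels (before a front vowel))
  zezirid → zezirit   (d→t word-finally)
So the Karakic cognate is 'zezirit'.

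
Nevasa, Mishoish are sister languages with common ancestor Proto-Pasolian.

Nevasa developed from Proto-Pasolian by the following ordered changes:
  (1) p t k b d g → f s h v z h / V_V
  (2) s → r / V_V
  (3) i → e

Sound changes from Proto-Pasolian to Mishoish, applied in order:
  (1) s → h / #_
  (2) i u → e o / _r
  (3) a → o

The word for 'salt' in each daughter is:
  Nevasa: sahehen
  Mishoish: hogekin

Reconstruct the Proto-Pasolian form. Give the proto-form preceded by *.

Position 6: Nevasa has e, Mishoish has i. Mishoish preserves i here (none of its changes turn any other segment into i), so the proto-segment is *i.
Position 5: Nevasa has h, Mishoish has k. Mishoish preserves k here (none of its changes turn any other segment into k), so the proto-segment is *k.
Position 2: Nevasa has a, Mishoish has o. Nevasa preserves a here (none of its changes turn any other segment into a), so the proto-segment is *a.
Continuing position by position gives *sagekin; check it forward:
Nevasa: *sagekin > sahehin > sahehen  (by intervocalic lenition, vowel merger)
Mishoish: start from *sagekin.
  rule 1 (debuccalisation): sagekin → hagekin
  rule 2: no change — hagekin
  rule 3 (vowel merger): hagekin → hogekin
  ⇒ Mishoish hogekin
No other proto-form is consistent with every reflex, so the reconstruction is *sagekin.

*sagekin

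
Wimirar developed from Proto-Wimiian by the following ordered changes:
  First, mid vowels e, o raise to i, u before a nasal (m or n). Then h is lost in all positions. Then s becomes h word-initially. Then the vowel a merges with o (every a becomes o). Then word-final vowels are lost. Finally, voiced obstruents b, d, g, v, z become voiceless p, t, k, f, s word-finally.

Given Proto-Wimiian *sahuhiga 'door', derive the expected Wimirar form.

houik

Wimirar: *sahuhiga > sauiga > hauiga > houigo > houig > houik  (by h-loss, debuccalisation, vowel merger, apocope, final devoicing)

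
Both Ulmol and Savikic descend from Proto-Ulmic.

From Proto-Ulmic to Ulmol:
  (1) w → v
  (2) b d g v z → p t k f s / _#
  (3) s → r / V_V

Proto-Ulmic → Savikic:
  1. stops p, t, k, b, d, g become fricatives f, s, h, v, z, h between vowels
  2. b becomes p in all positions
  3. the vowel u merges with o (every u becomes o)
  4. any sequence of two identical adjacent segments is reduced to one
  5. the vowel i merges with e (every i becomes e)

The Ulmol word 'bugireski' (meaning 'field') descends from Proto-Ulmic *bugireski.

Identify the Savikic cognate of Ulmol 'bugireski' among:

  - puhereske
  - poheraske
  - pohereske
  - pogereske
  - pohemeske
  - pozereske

Savikic: start from *bugireski.
  rule 1 (intervocalic lenition): bugireski → buhireski
  rule 2 (unconditioned shift): buhireski → puhireski
  rule 3 (vowel merger): puhireski → pohireski
  rule 4: no change — pohireski
  rule 5 (vowel merger): pohireski → pohereske
  ⇒ Savikic pohereske
Among the options, 'pohereske' alone shows every Savikic change applied in order.

pohereske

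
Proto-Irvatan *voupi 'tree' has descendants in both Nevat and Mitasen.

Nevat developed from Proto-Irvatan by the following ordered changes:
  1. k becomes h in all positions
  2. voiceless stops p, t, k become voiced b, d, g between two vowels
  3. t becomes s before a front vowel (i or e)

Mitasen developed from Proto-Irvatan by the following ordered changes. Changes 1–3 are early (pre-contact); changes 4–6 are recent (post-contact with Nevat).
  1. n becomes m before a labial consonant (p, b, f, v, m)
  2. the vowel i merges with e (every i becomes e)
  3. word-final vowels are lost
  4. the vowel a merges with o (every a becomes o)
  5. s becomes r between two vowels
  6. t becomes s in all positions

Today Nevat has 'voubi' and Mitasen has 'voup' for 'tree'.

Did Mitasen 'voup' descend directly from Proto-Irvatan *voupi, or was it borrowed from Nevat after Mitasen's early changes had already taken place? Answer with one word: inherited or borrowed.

If inherited, *voupi would pass through all of Mitasen's changes:
Mitasen: *voupi > voupe > voup  (by vowel merger, apocope)
If borrowed from Nevat 'voubi' after the early changes, it would undergo only the recent ones:
  rule 4 (vowel merger): no change (voubi)
  rule 5 (rhotacism): no change (voubi)
  rule 6 (unconditioned shift): no change (voubi)
  ⇒ as a loan: voubi
Mitasen 'voup' matches the inherited outcome exactly, so it is an inherited cognate, not a loan.

inherited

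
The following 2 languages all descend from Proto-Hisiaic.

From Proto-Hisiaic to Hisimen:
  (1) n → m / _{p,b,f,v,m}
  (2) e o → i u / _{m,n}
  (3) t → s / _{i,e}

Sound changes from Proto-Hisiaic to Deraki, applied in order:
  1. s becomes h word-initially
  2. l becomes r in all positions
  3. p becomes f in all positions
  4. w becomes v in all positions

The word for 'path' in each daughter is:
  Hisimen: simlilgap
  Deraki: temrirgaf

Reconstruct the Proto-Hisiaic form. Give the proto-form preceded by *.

Position 4: Hisimen has l, Deraki has r. Hisimen preserves l here (none of its changes turn any other segment into l), so the proto-segment is *l.
Position 6: Hisimen has l, Deraki has r. Hisimen preserves l here (none of its changes turn any other segment into l), so the proto-segment is *l.
Position 1: Hisimen has s, Deraki has t. Deraki preserves t here (none of its changes turn any other segment into t), so the proto-segment is *t.
This points to *temlilgap. Verify forward in each daughter:
Hisimen: *temlilgap
  temlilgap (rule 1 does not apply)
  temlilgap → timlilgap   [pre-nasal raising]
  timlilgap → simlilgap   [palatalisation]
  giving Hisimen simlilgap.
Deraki: *temlilgap
  temlilgap (rule 1 does not apply)
  temlilgap → temrirgap   [unconditioned shift]
  temrirgap → temrirgaf   [unconditioned shift]
  temrirgaf (rule 4 does not apply)
  giving Deraki temrirgaf.
*temlilgap is the unique common source.

*temlilgap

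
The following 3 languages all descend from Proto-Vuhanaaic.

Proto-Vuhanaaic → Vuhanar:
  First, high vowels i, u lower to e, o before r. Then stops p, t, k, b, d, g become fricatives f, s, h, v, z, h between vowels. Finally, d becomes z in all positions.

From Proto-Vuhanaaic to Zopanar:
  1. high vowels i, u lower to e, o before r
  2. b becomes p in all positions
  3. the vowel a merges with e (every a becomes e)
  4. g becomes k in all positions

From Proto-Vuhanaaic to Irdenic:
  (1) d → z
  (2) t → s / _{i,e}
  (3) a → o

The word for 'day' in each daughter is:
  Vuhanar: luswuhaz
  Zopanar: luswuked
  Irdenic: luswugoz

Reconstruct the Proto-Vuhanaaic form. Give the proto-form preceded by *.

Position 8: Vuhanar has z, Zopanar has d, Irdenic has z. Zopanar preserves d here (none of its changes turn any other segment into d), so the proto-segment is *d.
Position 7: Vuhanar has a, Zopanar has e, Irdenic has o. Vuhanar preserves a here (none of its changes turn any other segment into a), so the proto-segment is *a.
Position 6: Vuhanar has h, Zopanar has k, Irdenic has g. Irdenic preserves g here (none of its changes turn any other segment into g), so the proto-segment is *g.
The remaining positions agree across the daughters. Check the candidate against every language:
Vuhanar: start from *luswugad.
  rule 1: no change — luswugad
  rule 2 (intervocalic lenition): luswugad → luswuhad
  rule 3 (unconditioned shift): luswuhad → luswuhaz
  ⇒ Vuhanar luswuhaz
Zopanar: start from *luswugad.
  rule 1: no change — luswugad
  rule 2: no change — luswugad
  rule 3 (vowel merger): luswugad → luswuged
  rule 4 (unconditioned shift): luswuged → luswuked
  ⇒ Zopanar luswuked
Irdenic: *luswugad
  luswugad → luswugaz   [unconditioned shift]
  luswugaz (rule 2 does not apply)
  luswugaz → luswugoz   [vowel merger]
  giving Irdenic luswugoz.
Only *luswugad yields all of Vuhanar luswuhaz, Zopanar luswuked, Irdenic luswugoz.

*luswugad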